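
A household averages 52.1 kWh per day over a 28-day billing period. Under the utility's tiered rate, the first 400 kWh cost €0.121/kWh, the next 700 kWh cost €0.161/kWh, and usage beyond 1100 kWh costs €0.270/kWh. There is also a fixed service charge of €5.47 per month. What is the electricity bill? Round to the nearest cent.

Usage = 52.1 kWh/day × 28 days = 1458.8 kWh
First 400 kWh × €0.121 = €48.40
Next 700 kWh × €0.161 = €112.70
Remaining 358.8 kWh × €0.270 = €96.88
Energy charge = €257.98; + service €5.47 = €263.45

€263.45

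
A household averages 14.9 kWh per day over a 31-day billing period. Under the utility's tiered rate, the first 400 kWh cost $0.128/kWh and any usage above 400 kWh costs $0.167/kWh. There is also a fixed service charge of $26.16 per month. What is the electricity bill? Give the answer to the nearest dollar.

Usage = 14.9 kWh/day × 31 days = 461.9 kWh
First 400 kWh × $0.128 = $51.20
Remaining 61.9 kWh × $0.167 = $10.34
Energy charge = $61.54; + service $26.16 = $87.70 ≈ $88

$88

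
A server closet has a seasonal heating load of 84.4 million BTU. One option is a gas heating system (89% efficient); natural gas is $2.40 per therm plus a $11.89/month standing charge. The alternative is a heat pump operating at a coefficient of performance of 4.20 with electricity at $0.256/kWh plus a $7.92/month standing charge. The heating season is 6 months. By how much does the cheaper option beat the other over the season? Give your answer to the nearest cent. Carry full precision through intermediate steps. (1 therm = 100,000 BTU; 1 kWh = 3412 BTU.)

Heat load = 84.4 × 10⁶ BTU = 84,400,000 BTU
Gas: input = 84,400,000 / 0.89 = 94,831,461 BTU = 948.3 therm → 948.3 × $2.40 = $2,275.96; + 6 × $11.89 standing = $2,347.30
Heat pump: 84,400,000 BTU / 3412 = 24,740 kWh heat; / 4.20 = 5,890 kWh in → × $0.256 = $1,507.73; + 6 × $7.92 standing = $1,555.25
Difference = |$2,347.30 − $1,555.25| = $792.04

$792.04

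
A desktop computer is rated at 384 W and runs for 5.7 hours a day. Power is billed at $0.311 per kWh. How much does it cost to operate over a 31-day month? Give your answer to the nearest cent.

$21.10

Energy = 384 W × 5.7 h/day × 31 days = 67,853 Wh = 67.85 kWh
Cost = 67.85 kWh × $0.311/kWh = $21.10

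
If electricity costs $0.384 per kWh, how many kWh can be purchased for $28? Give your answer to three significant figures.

$28 / $0.384 per kWh = 72.92 kWh

72.9 kWh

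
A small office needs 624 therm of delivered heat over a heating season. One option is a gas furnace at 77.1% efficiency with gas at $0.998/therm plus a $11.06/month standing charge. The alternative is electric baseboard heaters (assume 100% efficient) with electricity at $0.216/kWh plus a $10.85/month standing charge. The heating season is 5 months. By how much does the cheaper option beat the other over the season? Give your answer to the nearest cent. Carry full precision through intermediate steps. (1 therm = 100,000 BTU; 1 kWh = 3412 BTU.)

$3141.52

Heat load = 624 therm × 100,000 = 62,400,000 BTU
Gas: input = 62,400,000 / 0.771 = 80,933,852 BTU = 809.3 therm → 809.3 × $0.998 = $807.72; + 5 × $11.06 standing = $863.02
Electric: 62,400,000 BTU / 3412 = 18,290 kWh → × $0.216 = $3,950.29; + 5 × $10.85 standing = $4,004.54
Difference = |$863.02 − $4,004.54| = $3,141.52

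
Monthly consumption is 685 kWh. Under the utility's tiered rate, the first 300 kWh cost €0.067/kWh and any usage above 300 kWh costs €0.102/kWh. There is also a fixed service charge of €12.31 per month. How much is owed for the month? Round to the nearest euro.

First 300 kWh × €0.067 = €20.10
Remaining 385 kWh × €0.102 = €39.27
Energy charge = €59.37; + service €12.31 = €71.68 ≈ €72

€72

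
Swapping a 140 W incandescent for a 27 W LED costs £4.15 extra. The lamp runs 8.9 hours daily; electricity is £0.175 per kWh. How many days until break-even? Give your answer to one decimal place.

Power saved = 140 − 27 = 113 W
Daily energy saved = 113 W × 8.9 h = 1006 Wh = 1.0057 kWh
Daily savings = 1.0057 × £0.175 = £0.1760
Payback = £4.15 / £0.1760 per day = 23.58 days

23.6 days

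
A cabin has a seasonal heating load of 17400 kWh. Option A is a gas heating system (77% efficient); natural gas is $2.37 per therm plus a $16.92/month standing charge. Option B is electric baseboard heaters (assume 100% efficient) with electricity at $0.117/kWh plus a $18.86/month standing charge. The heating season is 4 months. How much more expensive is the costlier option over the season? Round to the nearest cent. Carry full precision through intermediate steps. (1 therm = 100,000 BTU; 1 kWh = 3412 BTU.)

Heat load = 17400 kWh × 3412 = 59,368,800 BTU
Gas: input = 59,368,800 / 0.77 = 77,102,338 BTU = 771 therm → 771 × $2.37 = $1,827.33; + 4 × $16.92 standing = $1,895.01
Electric: 59,368,800 BTU / 3412 = 17,400 kWh → × $0.117 = $2,035.80; + 4 × $18.86 standing = $2,111.24
Difference = |$1,895.01 − $2,111.24| = $216.23

$216.23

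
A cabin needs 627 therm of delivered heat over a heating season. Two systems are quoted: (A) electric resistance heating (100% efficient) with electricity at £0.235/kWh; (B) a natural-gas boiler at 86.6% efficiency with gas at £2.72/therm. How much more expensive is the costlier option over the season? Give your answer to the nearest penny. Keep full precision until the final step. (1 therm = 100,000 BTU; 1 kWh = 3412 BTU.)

£2349.10

Heat load = 627 therm × 100,000 = 62,700,000 BTU
Gas: input = 62,700,000 / 0.866 = 72,401,848 BTU = 724 therm → 724 × £2.72 = £1,969.33
Electric: 62,700,000 BTU / 3412 = 18,380 kWh → × £0.235 = £4,318.43
Difference = |£1,969.33 − £4,318.43| = £2,349.10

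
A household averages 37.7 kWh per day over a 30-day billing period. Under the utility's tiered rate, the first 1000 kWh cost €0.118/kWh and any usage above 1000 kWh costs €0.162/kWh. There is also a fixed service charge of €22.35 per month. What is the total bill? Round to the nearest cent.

Usage = 37.7 kWh/day × 30 days = 1131 kWh
First 1000 kWh × €0.118 = €118.00
Remaining 131 kWh × €0.162 = €21.22
Energy charge = €139.22; + service €22.35 = €161.57

€161.57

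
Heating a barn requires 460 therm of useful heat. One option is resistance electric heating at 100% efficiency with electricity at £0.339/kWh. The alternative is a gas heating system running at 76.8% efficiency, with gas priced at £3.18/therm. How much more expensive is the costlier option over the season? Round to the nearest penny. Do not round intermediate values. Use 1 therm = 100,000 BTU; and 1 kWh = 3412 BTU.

Heat load = 460 therm × 100,000 = 46,000,000 BTU
Gas: input = 46,000,000 / 0.768 = 59,895,833 BTU = 599 therm → 599 × £3.18 = £1,904.69
Electric: 46,000,000 BTU / 3412 = 13,480 kWh → × £0.339 = £4,570.34
Difference = |£1,904.69 − £4,570.34| = £2,665.65

£2665.65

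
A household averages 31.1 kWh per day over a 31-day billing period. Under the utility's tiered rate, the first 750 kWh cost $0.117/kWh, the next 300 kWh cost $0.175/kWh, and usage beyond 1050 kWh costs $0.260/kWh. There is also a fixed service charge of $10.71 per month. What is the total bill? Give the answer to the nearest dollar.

Usage = 31.1 kWh/day × 31 days = 964.1 kWh
First 750 kWh × $0.117 = $87.75
Next 214.1 kWh × $0.175 = $37.47
Remaining tier: 0 kWh (not reached)
Energy charge = $125.22; + service $10.71 = $135.93 ≈ $136

$136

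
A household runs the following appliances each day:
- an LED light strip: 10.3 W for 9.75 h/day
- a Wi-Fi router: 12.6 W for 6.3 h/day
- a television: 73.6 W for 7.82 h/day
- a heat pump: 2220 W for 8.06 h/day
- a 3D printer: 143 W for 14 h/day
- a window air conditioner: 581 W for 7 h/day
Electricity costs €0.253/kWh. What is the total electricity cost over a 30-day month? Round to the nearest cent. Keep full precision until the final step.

€187.61

LED light strip: 10.3 W × 9.75 h × 30 d = 3,013 Wh = 3.013 kWh
Wi-Fi router: 12.6 W × 6.3 h × 30 d = 2,381 Wh = 2.381 kWh
television: 73.6 W × 7.82 h × 30 d = 17,267 Wh = 17.27 kWh
heat pump: 2220 W × 8.06 h × 30 d = 536,796 Wh = 536.8 kWh
3D printer: 143 W × 14 h × 30 d = 60,060 Wh = 60.06 kWh
window air conditioner: 581 W × 7 h × 30 d = 122,010 Wh = 122 kWh
Total energy = 3.013 + 2.381 + 17.27 + 536.8 + 60.06 + 122 = 741.5 kWh
Cost = 741.5 kWh × €0.253 = €187.61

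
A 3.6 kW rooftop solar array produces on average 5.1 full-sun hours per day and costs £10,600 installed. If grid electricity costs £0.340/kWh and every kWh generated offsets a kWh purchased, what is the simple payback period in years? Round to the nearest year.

5 years

Daily generation = 3.6 kW × 5.1 h = 18.36 kWh
Annual generation = 18.36 × 365 = 6701.4 kWh
Annual savings = 6701.4 × £0.340 = £2,278.48
Payback = £10,600 / £2,278.48 = 4.65 years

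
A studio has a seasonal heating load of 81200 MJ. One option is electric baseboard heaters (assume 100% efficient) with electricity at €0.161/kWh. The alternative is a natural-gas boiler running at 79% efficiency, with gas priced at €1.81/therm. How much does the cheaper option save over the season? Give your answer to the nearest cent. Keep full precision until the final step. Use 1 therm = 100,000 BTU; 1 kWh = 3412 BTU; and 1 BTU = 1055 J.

Heat load = 81200 MJ = 81,200,000,000 J / 1055 = 76,966,825 BTU
Gas: input = 76,966,825 / 0.79 = 97,426,360 BTU = 974.3 therm → 974.3 × €1.81 = €1,763.42
Electric: 76,966,825 BTU / 3412 = 22,560 kWh → × €0.161 = €3,631.79
Difference = |€1,763.42 − €3,631.79| = €1,868.37

€1868.37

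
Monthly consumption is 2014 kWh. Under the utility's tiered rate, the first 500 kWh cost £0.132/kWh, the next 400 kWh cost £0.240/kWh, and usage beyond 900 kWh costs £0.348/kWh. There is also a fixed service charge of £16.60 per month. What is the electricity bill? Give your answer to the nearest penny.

First 500 kWh × £0.132 = £66.00
Next 400 kWh × £0.240 = £96.00
Remaining 1114 kWh × £0.348 = £387.67
Energy charge = £549.67; + service £16.60 = £566.27

£566.27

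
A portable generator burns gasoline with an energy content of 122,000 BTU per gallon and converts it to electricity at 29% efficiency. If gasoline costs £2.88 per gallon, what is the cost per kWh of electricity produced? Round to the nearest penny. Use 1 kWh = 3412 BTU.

Electrical output per gallon = 122,000 BTU × 0.29 / 3412 BTU/kWh = 10.37 kWh
Cost per kWh = £2.88 / 10.37 kWh = £0.278

£0.28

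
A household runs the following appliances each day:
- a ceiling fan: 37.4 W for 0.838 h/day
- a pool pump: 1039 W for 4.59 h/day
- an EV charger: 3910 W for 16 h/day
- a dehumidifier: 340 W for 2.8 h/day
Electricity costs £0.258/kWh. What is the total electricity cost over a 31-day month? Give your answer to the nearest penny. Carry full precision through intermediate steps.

ceiling fan: 37.4 W × 0.838 h × 31 d = 972 Wh = 0.9716 kWh
pool pump: 1039 W × 4.59 h × 31 d = 147,839 Wh = 147.8 kWh
EV charger: 3910 W × 16 h × 31 d = 1,939,360 Wh = 1,939 kWh
dehumidifier: 340 W × 2.8 h × 31 d = 29,512 Wh = 29.51 kWh
Total energy = 0.9716 + 147.8 + 1,939 + 29.51 = 2,118 kWh
Cost = 2,118 kWh × £0.258 = £546.36

£546.36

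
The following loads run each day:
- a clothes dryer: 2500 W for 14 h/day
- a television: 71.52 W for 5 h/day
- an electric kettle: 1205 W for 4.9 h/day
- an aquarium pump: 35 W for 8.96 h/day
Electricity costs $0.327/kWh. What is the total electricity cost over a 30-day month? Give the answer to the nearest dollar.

$408

clothes dryer: 2500 W × 14 h × 30 d = 1,050,000 Wh = 1,050 kWh
television: 71.52 W × 5 h × 30 d = 10,728 Wh = 10.73 kWh
electric kettle: 1205 W × 4.9 h × 30 d = 177,135 Wh = 177.1 kWh
aquarium pump: 35 W × 8.96 h × 30 d = 9,408 Wh = 9.408 kWh
Total energy = 1,050 + 10.73 + 177.1 + 9.408 = 1,247 kWh
Cost = 1,247 kWh × $0.327 = $407.86 ≈ $408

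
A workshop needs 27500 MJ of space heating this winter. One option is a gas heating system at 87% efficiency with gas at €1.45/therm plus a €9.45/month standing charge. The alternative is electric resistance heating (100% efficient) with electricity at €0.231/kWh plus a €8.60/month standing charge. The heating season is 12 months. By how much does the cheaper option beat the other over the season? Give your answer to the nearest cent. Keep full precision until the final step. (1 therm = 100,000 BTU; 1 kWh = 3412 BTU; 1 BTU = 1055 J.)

€1320.11

Heat load = 27500 MJ = 27,500,000,000 J / 1055 = 26,066,351 BTU
Gas: input = 26,066,351 / 0.87 = 29,961,323 BTU = 299.6 therm → 299.6 × €1.45 = €434.44; + 12 × €9.45 standing = €547.84
Electric: 26,066,351 BTU / 3412 = 7,640 kWh → × €0.231 = €1,764.75; + 12 × €8.60 standing = €1,867.95
Difference = |€547.84 − €1,867.95| = €1,320.11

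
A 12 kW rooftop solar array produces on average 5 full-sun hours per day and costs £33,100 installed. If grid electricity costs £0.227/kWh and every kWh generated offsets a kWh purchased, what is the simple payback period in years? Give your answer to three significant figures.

Daily generation = 12 kW × 5 h = 60 kWh
Annual generation = 60 × 365 = 21900 kWh
Annual savings = 21900 × £0.227 = £4,971.30
Payback = £33,100 / £4,971.30 = 6.66 years

6.66 years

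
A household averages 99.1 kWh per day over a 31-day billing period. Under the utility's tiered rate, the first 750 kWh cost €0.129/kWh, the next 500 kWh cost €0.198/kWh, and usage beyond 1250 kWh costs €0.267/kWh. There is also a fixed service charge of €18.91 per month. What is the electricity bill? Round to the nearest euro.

€701

Usage = 99.1 kWh/day × 31 days = 3072.1 kWh
First 750 kWh × €0.129 = €96.75
Next 500 kWh × €0.198 = €99.00
Remaining 1822.1 kWh × €0.267 = €486.50
Energy charge = €682.25; + service €18.91 = €701.16 ≈ €701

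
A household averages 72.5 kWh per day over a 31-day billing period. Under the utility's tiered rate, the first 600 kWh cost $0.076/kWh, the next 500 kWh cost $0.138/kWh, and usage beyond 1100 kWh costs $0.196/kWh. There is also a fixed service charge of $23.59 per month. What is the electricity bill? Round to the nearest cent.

$363.10

Usage = 72.5 kWh/day × 31 days = 2247.5 kWh
First 600 kWh × $0.076 = $45.60
Next 500 kWh × $0.138 = $69.00
Remaining 1147.5 kWh × $0.196 = $224.91
Energy charge = $339.51; + service $23.59 = $363.10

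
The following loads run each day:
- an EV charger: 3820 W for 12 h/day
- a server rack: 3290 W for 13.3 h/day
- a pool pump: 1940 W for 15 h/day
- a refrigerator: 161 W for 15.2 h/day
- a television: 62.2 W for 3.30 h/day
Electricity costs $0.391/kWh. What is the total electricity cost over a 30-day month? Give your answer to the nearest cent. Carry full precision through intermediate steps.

$1423.43

EV charger: 3820 W × 12 h × 30 d = 1,375,200 Wh = 1,375 kWh
server rack: 3290 W × 13.3 h × 30 d = 1,312,710 Wh = 1,313 kWh
pool pump: 1940 W × 15 h × 30 d = 873,000 Wh = 873 kWh
refrigerator: 161 W × 15.2 h × 30 d = 73,416 Wh = 73.42 kWh
television: 62.2 W × 3.30 h × 30 d = 6,158 Wh = 6.158 kWh
Total energy = 1,375 + 1,313 + 873 + 73.42 + 6.158 = 3,640 kWh
Cost = 3,640 kWh × $0.391 = $1,423.43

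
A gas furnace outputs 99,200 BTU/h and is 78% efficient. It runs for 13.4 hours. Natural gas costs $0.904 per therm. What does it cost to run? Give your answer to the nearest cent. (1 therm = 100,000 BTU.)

$15.41

Heat delivered = 99,200 BTU/h × 13.4 h = 1,329,280 BTU
Gas input = 1,329,280 / 0.78 = 1,704,205 BTU
= 1,704,205 / 100,000 = 17.04 therm
Cost = 17.04 × $0.904/therm = $15.41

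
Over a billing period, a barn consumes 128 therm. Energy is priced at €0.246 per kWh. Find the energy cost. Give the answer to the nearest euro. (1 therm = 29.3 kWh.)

€923

128 therm × (29.3 kWh/therm) = 3,750 kWh
Cost = 3,750 kWh × €0.246/kWh = €922.60 ≈ €923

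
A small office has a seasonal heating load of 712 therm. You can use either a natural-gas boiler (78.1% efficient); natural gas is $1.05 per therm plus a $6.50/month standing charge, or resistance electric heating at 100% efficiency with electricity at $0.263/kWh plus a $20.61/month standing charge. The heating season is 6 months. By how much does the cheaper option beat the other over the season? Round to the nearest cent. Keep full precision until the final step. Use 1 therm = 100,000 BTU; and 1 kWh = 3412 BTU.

Heat load = 712 therm × 100,000 = 71,200,000 BTU
Gas: input = 71,200,000 / 0.781 = 91,165,173 BTU = 911.7 therm → 911.7 × $1.05 = $957.23; + 6 × $6.50 standing = $996.23
Electric: 71,200,000 BTU / 3412 = 20,870 kWh → × $0.263 = $5,488.16; + 6 × $20.61 standing = $5,611.82
Difference = |$996.23 − $5,611.82| = $4,615.59

$4615.59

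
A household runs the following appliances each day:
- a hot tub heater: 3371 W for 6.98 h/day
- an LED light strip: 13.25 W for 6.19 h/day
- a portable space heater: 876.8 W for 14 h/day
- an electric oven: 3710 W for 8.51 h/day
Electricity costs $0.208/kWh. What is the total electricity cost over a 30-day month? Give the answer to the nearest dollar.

hot tub heater: 3371 W × 6.98 h × 30 d = 705,887 Wh = 705.9 kWh
LED light strip: 13.25 W × 6.19 h × 30 d = 2,461 Wh = 2.461 kWh
portable space heater: 876.8 W × 14 h × 30 d = 368,256 Wh = 368.3 kWh
electric oven: 3710 W × 8.51 h × 30 d = 947,163 Wh = 947.2 kWh
Total energy = 705.9 + 2.461 + 368.3 + 947.2 = 2,024 kWh
Cost = 2,024 kWh × $0.208 = $420.94 ≈ $421

$421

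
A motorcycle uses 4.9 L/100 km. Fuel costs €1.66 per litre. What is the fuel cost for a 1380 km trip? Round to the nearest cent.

€112.25

Fuel = 4.9 L/100 km × 1380 km / 100 = 67.62 L
Cost = 67.62 L × €1.66/L = €112.25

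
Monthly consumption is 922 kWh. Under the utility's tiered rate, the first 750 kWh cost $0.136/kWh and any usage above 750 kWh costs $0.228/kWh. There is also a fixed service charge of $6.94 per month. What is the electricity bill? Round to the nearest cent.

$148.16

First 750 kWh × $0.136 = $102.00
Remaining 172 kWh × $0.228 = $39.22
Energy charge = $141.22; + service $6.94 = $148.16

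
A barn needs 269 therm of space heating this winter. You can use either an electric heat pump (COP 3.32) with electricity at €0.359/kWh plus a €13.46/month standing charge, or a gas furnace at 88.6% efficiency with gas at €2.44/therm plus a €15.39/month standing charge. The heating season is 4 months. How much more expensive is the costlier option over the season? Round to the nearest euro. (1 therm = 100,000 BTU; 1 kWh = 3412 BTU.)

€104

Heat load = 269 therm × 100,000 = 26,900,000 BTU
Gas: input = 26,900,000 / 0.886 = 30,361,174 BTU = 303.6 therm → 303.6 × €2.44 = €740.81; + 4 × €15.39 standing = €802.37
Heat pump: 26,900,000 BTU / 3412 = 7,884 kWh heat; / 3.32 = 2,375 kWh in → × €0.359 = €852.51; + 4 × €13.46 standing = €906.35
Difference = |€802.37 − €906.35| = €103.98 ≈ €104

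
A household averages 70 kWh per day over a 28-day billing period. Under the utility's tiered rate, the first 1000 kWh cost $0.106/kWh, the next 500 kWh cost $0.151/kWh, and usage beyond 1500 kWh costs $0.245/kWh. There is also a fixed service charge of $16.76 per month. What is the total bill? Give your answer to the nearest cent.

Usage = 70 kWh/day × 28 days = 1960 kWh
First 1000 kWh × $0.106 = $106.00
Next 500 kWh × $0.151 = $75.50
Remaining 460 kWh × $0.245 = $112.70
Energy charge = $294.20; + service $16.76 = $310.96

$310.96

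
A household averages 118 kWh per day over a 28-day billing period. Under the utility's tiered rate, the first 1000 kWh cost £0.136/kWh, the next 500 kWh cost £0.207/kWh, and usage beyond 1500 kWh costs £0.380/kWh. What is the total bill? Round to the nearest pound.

Usage = 118 kWh/day × 28 days = 3304 kWh
First 1000 kWh × £0.136 = £136.00
Next 500 kWh × £0.207 = £103.50
Remaining 1804 kWh × £0.380 = £685.52
Total = £925.02 ≈ £925

£925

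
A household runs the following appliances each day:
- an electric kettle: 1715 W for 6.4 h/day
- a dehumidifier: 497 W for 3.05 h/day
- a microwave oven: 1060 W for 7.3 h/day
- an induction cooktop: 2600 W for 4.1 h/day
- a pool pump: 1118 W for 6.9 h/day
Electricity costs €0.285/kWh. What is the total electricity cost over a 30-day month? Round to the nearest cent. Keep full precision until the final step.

electric kettle: 1715 W × 6.4 h × 30 d = 329,280 Wh = 329.3 kWh
dehumidifier: 497 W × 3.05 h × 30 d = 45,476 Wh = 45.48 kWh
microwave oven: 1060 W × 7.3 h × 30 d = 232,140 Wh = 232.1 kWh
induction cooktop: 2600 W × 4.1 h × 30 d = 319,800 Wh = 319.8 kWh
pool pump: 1118 W × 6.9 h × 30 d = 231,426 Wh = 231.4 kWh
Total energy = 329.3 + 45.48 + 232.1 + 319.8 + 231.4 = 1,158 kWh
Cost = 1,158 kWh × €0.285 = €330.06

€330.06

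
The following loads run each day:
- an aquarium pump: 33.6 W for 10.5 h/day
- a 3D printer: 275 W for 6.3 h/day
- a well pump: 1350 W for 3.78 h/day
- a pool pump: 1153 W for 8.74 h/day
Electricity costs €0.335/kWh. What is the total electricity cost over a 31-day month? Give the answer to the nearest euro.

€179

aquarium pump: 33.6 W × 10.5 h × 31 d = 10,937 Wh = 10.94 kWh
3D printer: 275 W × 6.3 h × 31 d = 53,708 Wh = 53.71 kWh
well pump: 1350 W × 3.78 h × 31 d = 158,193 Wh = 158.2 kWh
pool pump: 1153 W × 8.74 h × 31 d = 312,394 Wh = 312.4 kWh
Total energy = 10.94 + 53.71 + 158.2 + 312.4 = 535.2 kWh
Cost = 535.2 kWh × €0.335 = €179.30 ≈ €179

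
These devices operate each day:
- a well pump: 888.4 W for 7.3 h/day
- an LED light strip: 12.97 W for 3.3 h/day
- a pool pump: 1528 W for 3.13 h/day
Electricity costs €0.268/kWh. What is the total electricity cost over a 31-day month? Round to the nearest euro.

€94

well pump: 888.4 W × 7.3 h × 31 d = 201,045 Wh = 201 kWh
LED light strip: 12.97 W × 3.3 h × 31 d = 1,327 Wh = 1.327 kWh
pool pump: 1528 W × 3.13 h × 31 d = 148,262 Wh = 148.3 kWh
Total energy = 201 + 1.327 + 148.3 = 350.6 kWh
Cost = 350.6 kWh × €0.268 = €93.97 ≈ €94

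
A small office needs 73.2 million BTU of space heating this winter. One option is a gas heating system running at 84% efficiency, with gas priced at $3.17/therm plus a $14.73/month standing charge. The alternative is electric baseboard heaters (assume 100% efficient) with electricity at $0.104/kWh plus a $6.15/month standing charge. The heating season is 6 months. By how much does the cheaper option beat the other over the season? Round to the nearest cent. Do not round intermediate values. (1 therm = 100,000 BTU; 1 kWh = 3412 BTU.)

Heat load = 73.2 × 10⁶ BTU = 73,200,000 BTU
Gas: input = 73,200,000 / 0.84 = 87,142,857 BTU = 871.4 therm → 871.4 × $3.17 = $2,762.43; + 6 × $14.73 standing = $2,850.81
Electric: 73,200,000 BTU / 3412 = 21,450 kWh → × $0.104 = $2,231.18; + 6 × $6.15 standing = $2,268.08
Difference = |$2,850.81 − $2,268.08| = $582.72

$582.72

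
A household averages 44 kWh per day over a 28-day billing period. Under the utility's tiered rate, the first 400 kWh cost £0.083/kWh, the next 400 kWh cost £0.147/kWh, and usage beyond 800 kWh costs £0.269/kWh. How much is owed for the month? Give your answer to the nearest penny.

Usage = 44 kWh/day × 28 days = 1232 kWh
First 400 kWh × £0.083 = £33.20
Next 400 kWh × £0.147 = £58.80
Remaining 432 kWh × £0.269 = £116.21
Total = £208.21

£208.21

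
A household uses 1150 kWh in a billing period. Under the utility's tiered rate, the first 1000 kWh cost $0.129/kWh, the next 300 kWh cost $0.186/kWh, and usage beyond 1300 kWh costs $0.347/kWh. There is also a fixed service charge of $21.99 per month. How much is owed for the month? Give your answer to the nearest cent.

$178.89

First 1000 kWh × $0.129 = $129.00
Next 150 kWh × $0.186 = $27.90
Remaining tier: 0 kWh (not reached)
Energy charge = $156.90; + service $21.99 = $178.89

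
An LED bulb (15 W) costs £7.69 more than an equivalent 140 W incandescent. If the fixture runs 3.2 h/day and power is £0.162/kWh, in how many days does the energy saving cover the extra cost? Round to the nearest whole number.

119 days

Power saved = 140 − 15 = 125 W
Daily energy saved = 125 W × 3.2 h = 400 Wh = 0.4 kWh
Daily savings = 0.4 × £0.162 = £0.0648
Payback = £7.69 / £0.0648 per day = 118.7 days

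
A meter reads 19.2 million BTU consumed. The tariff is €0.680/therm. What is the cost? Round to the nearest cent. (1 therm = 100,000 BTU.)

€130.56

19.2 million BTU × (10 therm/million BTU) = 192 therm
Cost = 192 therm × €0.680/therm = €130.56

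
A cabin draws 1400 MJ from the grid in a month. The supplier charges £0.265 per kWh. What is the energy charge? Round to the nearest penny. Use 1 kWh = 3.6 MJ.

£103.06

1400 MJ × (0.27778 kWh/MJ) = 388.9 kWh
Cost = 388.9 kWh × £0.265/kWh = £103.06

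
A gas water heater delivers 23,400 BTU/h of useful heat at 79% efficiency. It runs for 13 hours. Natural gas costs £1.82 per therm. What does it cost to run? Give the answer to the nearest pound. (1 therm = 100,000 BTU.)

£7

Heat delivered = 23,400 BTU/h × 13 h = 304,200 BTU
Gas input = 304,200 / 0.79 = 385,063 BTU
= 385,063 / 100,000 = 3.851 therm
Cost = 3.851 × £1.82/therm = £7.01 ≈ £7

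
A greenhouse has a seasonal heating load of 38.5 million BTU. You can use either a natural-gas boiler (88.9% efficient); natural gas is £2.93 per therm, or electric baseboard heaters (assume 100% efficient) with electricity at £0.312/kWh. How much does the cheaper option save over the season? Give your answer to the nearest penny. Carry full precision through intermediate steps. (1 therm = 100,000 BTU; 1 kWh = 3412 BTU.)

Heat load = 38.5 × 10⁶ BTU = 38,500,000 BTU
Gas: input = 38,500,000 / 0.889 = 43,307,087 BTU = 433.1 therm → 433.1 × £2.93 = £1,268.90
Electric: 38,500,000 BTU / 3412 = 11,280 kWh → × £0.312 = £3,520.52
Difference = |£1,268.90 − £3,520.52| = £2,251.62

£2251.62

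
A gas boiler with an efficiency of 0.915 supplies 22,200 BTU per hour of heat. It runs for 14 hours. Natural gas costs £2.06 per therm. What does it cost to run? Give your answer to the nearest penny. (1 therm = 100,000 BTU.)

Heat delivered = 22,200 BTU/h × 14 h = 310,800 BTU
Gas input = 310,800 / 0.915 = 339,672 BTU
= 339,672 / 100,000 = 3.397 therm
Cost = 3.397 × £2.06/therm = £7.00

£7.00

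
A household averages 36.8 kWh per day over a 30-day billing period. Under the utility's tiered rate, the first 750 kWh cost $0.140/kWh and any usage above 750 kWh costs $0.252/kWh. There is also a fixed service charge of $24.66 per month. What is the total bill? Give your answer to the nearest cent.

$218.87

Usage = 36.8 kWh/day × 30 days = 1104 kWh
First 750 kWh × $0.140 = $105.00
Remaining 354 kWh × $0.252 = $89.21
Energy charge = $194.21; + service $24.66 = $218.87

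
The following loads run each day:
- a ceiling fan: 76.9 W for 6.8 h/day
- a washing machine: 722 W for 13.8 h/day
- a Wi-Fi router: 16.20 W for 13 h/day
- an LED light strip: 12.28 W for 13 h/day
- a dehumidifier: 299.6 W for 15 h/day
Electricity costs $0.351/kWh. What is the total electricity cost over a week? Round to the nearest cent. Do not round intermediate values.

ceiling fan: 76.9 W × 6.8 h × 7 d = 3,660 Wh = 3.66 kWh
washing machine: 722 W × 13.8 h × 7 d = 69,745 Wh = 69.75 kWh
Wi-Fi router: 16.20 W × 13 h × 7 d = 1,474 Wh = 1.474 kWh
LED light strip: 12.28 W × 13 h × 7 d = 1,117 Wh = 1.117 kWh
dehumidifier: 299.6 W × 15 h × 7 d = 31,458 Wh = 31.46 kWh
Total energy = 3.66 + 69.75 + 1.474 + 1.117 + 31.46 = 107.5 kWh
Cost = 107.5 kWh × $0.351 = $37.72

$37.72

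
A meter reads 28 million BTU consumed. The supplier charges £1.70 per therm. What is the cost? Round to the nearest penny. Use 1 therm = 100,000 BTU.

28 million BTU × (10 therm/million BTU) = 280 therm
Cost = 280 therm × £1.70/therm = £476.00

£476.00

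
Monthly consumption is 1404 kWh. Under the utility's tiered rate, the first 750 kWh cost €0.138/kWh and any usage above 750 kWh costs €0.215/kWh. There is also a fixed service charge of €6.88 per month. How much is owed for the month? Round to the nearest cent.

First 750 kWh × €0.138 = €103.50
Remaining 654 kWh × €0.215 = €140.61
Energy charge = €244.11; + service €6.88 = €250.99

€250.99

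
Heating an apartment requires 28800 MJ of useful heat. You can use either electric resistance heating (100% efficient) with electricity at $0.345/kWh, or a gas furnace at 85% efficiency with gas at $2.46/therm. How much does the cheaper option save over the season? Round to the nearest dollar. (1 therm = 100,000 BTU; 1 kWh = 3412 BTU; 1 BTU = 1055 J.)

Heat load = 28800 MJ = 28,800,000,000 J / 1055 = 27,298,578 BTU
Gas: input = 27,298,578 / 0.85 = 32,115,974 BTU = 321.2 therm → 321.2 × $2.46 = $790.05
Electric: 27,298,578 BTU / 3412 = 8,001 kWh → × $0.345 = $2,760.26
Difference = |$790.05 − $2,760.26| = $1,970.21 ≈ $1970

$1970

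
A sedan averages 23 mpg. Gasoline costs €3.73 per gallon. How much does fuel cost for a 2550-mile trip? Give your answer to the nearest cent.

Fuel = 2550 mi / 23 mpg = 110.9 gal
Cost = 110.9 gal × €3.73/gal = €413.54

€413.54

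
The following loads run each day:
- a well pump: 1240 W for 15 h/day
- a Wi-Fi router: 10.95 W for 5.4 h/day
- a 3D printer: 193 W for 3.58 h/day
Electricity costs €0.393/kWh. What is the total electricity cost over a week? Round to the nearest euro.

€53

well pump: 1240 W × 15 h × 7 d = 130,200 Wh = 130.2 kWh
Wi-Fi router: 10.95 W × 5.4 h × 7 d = 414 Wh = 0.4139 kWh
3D printer: 193 W × 3.58 h × 7 d = 4,837 Wh = 4.837 kWh
Total energy = 130.2 + 0.4139 + 4.837 = 135.5 kWh
Cost = 135.5 kWh × €0.393 = €53.23 ≈ €53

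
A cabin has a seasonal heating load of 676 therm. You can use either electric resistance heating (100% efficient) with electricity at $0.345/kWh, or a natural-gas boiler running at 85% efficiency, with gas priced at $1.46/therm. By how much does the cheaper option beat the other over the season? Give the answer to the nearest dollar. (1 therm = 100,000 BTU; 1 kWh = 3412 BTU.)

$5674

Heat load = 676 therm × 100,000 = 67,600,000 BTU
Gas: input = 67,600,000 / 0.85 = 79,529,412 BTU = 795.3 therm → 795.3 × $1.46 = $1,161.13
Electric: 67,600,000 BTU / 3412 = 19,810 kWh → × $0.345 = $6,835.29
Difference = |$1,161.13 − $6,835.29| = $5,674.16 ≈ $5674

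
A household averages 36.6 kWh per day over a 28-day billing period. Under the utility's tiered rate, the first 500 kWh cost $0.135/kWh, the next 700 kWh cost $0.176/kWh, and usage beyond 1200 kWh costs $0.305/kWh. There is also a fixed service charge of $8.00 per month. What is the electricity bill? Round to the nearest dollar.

$168

Usage = 36.6 kWh/day × 28 days = 1024.8 kWh
First 500 kWh × $0.135 = $67.50
Next 524.8 kWh × $0.176 = $92.36
Remaining tier: 0 kWh (not reached)
Energy charge = $159.86; + service $8.00 = $167.86 ≈ $168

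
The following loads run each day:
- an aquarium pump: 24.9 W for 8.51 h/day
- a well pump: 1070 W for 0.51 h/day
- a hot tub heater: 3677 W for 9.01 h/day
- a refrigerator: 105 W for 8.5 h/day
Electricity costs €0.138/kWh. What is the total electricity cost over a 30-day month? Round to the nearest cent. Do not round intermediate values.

€143.99

aquarium pump: 24.9 W × 8.51 h × 30 d = 6,357 Wh = 6.357 kWh
well pump: 1070 W × 0.51 h × 30 d = 16,371 Wh = 16.37 kWh
hot tub heater: 3677 W × 9.01 h × 30 d = 993,893 Wh = 993.9 kWh
refrigerator: 105 W × 8.5 h × 30 d = 26,775 Wh = 26.77 kWh
Total energy = 6.357 + 16.37 + 993.9 + 26.77 = 1,043 kWh
Cost = 1,043 kWh × €0.138 = €143.99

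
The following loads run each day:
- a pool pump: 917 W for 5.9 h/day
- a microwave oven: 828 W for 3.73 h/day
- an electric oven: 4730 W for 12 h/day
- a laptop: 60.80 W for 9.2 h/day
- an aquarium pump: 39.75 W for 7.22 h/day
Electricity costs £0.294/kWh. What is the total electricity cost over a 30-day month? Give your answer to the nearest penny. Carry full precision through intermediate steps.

£583.05

pool pump: 917 W × 5.9 h × 30 d = 162,309 Wh = 162.3 kWh
microwave oven: 828 W × 3.73 h × 30 d = 92,653 Wh = 92.65 kWh
electric oven: 4730 W × 12 h × 30 d = 1,702,800 Wh = 1,703 kWh
laptop: 60.80 W × 9.2 h × 30 d = 16,781 Wh = 16.78 kWh
aquarium pump: 39.75 W × 7.22 h × 30 d = 8,610 Wh = 8.61 kWh
Total energy = 162.3 + 92.65 + 1,703 + 16.78 + 8.61 = 1,983 kWh
Cost = 1,983 kWh × £0.294 = £583.05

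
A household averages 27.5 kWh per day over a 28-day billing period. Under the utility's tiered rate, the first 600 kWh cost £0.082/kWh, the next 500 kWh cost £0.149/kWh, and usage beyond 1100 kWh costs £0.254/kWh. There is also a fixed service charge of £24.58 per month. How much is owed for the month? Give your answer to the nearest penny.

£99.11

Usage = 27.5 kWh/day × 28 days = 770 kWh
First 600 kWh × £0.082 = £49.20
Next 170 kWh × £0.149 = £25.33
Remaining tier: 0 kWh (not reached)
Energy charge = £74.53; + service £24.58 = £99.11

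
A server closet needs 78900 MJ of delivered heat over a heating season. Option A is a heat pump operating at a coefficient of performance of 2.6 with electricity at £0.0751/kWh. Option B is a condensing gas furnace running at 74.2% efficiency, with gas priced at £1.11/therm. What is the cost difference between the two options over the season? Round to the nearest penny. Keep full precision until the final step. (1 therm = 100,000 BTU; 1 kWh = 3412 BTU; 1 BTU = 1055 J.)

Heat load = 78900 MJ = 78,900,000,000 J / 1055 = 74,786,730 BTU
Gas: input = 74,786,730 / 0.742 = 100,790,741 BTU = 1,008 therm → 1,008 × £1.11 = £1,118.78
Heat pump: 74,786,730 BTU / 3412 = 21,920 kWh heat; / 2.6 = 8,430 kWh in → × £0.0751 = £633.11
Difference = |£1,118.78 − £633.11| = £485.66

£485.66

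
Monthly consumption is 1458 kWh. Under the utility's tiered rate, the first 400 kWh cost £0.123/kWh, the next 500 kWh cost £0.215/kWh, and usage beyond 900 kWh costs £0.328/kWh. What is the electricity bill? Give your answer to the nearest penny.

First 400 kWh × £0.123 = £49.20
Next 500 kWh × £0.215 = £107.50
Remaining 558 kWh × £0.328 = £183.02
Total = £339.72

£339.72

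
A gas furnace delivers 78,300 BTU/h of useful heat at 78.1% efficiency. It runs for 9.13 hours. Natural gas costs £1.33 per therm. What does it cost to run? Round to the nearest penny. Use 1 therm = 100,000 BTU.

Heat delivered = 78,300 BTU/h × 9.13 h = 714,879 BTU
Gas input = 714,879 / 0.781 = 915,338 BTU
= 915,338 / 100,000 = 9.153 therm
Cost = 9.153 × £1.33/therm = £12.17

£12.17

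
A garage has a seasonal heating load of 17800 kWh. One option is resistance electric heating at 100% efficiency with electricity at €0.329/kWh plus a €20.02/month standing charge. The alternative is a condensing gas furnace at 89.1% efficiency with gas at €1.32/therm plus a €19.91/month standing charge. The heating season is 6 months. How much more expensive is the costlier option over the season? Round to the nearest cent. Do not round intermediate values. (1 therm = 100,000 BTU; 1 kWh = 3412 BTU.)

€4957.10

Heat load = 17800 kWh × 3412 = 60,733,600 BTU
Gas: input = 60,733,600 / 0.891 = 68,163,412 BTU = 681.6 therm → 681.6 × €1.32 = €899.76; + 6 × €19.91 standing = €1,019.22
Electric: 60,733,600 BTU / 3412 = 17,800 kWh → × €0.329 = €5,856.20; + 6 × €20.02 standing = €5,976.32
Difference = |€1,019.22 − €5,976.32| = €4,957.10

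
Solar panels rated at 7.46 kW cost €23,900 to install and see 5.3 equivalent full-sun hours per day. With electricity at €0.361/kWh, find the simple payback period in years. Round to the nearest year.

Daily generation = 7.46 kW × 5.3 h = 39.54 kWh
Annual generation = 39.54 × 365 = 14431 kWh
Annual savings = 14431 × €0.361 = €5,209.72
Payback = €23,900 / €5,209.72 = 4.59 years

5 years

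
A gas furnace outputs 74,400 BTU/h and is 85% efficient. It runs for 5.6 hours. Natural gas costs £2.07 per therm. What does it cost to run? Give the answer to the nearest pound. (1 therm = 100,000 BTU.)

Heat delivered = 74,400 BTU/h × 5.6 h = 416,640 BTU
Gas input = 416,640 / 0.850 = 490,165 BTU
= 490,165 / 100,000 = 4.902 therm
Cost = 4.902 × £2.07/therm = £10.15 ≈ £10

£10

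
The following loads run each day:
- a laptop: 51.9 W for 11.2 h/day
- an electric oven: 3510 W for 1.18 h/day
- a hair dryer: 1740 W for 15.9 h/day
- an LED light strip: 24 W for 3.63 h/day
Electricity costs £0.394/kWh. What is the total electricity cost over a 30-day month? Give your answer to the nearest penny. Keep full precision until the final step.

£383.87

laptop: 51.9 W × 11.2 h × 30 d = 17,438 Wh = 17.44 kWh
electric oven: 3510 W × 1.18 h × 30 d = 124,254 Wh = 124.3 kWh
hair dryer: 1740 W × 15.9 h × 30 d = 829,980 Wh = 830 kWh
LED light strip: 24 W × 3.63 h × 30 d = 2,614 Wh = 2.614 kWh
Total energy = 17.44 + 124.3 + 830 + 2.614 = 974.3 kWh
Cost = 974.3 kWh × £0.394 = £383.87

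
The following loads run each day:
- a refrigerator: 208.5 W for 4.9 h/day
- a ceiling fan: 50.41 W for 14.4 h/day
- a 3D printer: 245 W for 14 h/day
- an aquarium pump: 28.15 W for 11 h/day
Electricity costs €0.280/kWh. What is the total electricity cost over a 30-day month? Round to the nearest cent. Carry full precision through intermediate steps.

refrigerator: 208.5 W × 4.9 h × 30 d = 30,650 Wh = 30.65 kWh
ceiling fan: 50.41 W × 14.4 h × 30 d = 21,777 Wh = 21.78 kWh
3D printer: 245 W × 14 h × 30 d = 102,900 Wh = 102.9 kWh
aquarium pump: 28.15 W × 11 h × 30 d = 9,290 Wh = 9.29 kWh
Total energy = 30.65 + 21.78 + 102.9 + 9.29 = 164.6 kWh
Cost = 164.6 kWh × €0.280 = €46.09

€46.09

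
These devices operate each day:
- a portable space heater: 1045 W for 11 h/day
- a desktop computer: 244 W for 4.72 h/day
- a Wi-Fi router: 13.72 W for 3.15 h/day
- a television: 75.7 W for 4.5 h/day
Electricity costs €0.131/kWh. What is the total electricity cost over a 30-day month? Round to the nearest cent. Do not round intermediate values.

€51.21

portable space heater: 1045 W × 11 h × 30 d = 344,850 Wh = 344.9 kWh
desktop computer: 244 W × 4.72 h × 30 d = 34,550 Wh = 34.55 kWh
Wi-Fi router: 13.72 W × 3.15 h × 30 d = 1,297 Wh = 1.297 kWh
television: 75.7 W × 4.5 h × 30 d = 10,220 Wh = 10.22 kWh
Total energy = 344.9 + 34.55 + 1.297 + 10.22 = 390.9 kWh
Cost = 390.9 kWh × €0.131 = €51.21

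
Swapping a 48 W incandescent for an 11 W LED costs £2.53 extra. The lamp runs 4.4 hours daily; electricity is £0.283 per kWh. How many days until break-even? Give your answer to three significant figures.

Power saved = 48 − 11 = 37 W
Daily energy saved = 37 W × 4.4 h = 162.8 Wh = 0.1628 kWh
Daily savings = 0.1628 × £0.283 = £0.0461
Payback = £2.53 / £0.0461 per day = 54.91 days

54.9 days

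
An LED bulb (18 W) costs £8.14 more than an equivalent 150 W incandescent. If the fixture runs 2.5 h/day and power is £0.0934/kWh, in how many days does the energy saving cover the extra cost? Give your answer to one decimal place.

Power saved = 150 − 18 = 132 W
Daily energy saved = 132 W × 2.5 h = 330 Wh = 0.33 kWh
Daily savings = 0.33 × £0.0934 = £0.0308
Payback = £8.14 / £0.0308 per day = 264.1 days

264.1 days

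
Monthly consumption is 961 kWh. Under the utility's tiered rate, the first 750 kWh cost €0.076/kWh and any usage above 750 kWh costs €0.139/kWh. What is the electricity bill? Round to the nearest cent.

€86.33

First 750 kWh × €0.076 = €57.00
Remaining 211 kWh × €0.139 = €29.33
Total = €86.33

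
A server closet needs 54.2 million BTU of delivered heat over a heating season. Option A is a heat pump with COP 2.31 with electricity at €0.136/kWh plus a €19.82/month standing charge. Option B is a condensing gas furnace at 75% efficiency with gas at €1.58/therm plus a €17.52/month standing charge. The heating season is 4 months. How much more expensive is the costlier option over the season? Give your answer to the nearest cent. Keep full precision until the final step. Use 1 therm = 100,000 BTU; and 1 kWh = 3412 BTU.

€197.39

Heat load = 54.2 × 10⁶ BTU = 54,200,000 BTU
Gas: input = 54,200,000 / 0.75 = 72,266,667 BTU = 722.7 therm → 722.7 × €1.58 = €1,141.81; + 4 × €17.52 standing = €1,211.89
Heat pump: 54,200,000 BTU / 3412 = 15,890 kWh heat; / 2.31 = 6,877 kWh in → × €0.136 = €935.23; + 4 × €19.82 standing = €1,014.51
Difference = |€1,211.89 − €1,014.51| = €197.39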